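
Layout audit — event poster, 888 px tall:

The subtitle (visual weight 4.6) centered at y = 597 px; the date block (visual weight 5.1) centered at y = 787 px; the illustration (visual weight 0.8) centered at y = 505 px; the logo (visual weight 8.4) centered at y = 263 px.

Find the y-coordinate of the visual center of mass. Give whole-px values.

y ≈ 496

Weights sum to 4.6 + 5.1 + 0.8 + 8.4 = 18.9.
y-moment: 4.6·597 + 5.1·787 + 0.8·505 + 8.4·263 = 9373.1; centroid 9373.1/18.9 ≈ 495.93.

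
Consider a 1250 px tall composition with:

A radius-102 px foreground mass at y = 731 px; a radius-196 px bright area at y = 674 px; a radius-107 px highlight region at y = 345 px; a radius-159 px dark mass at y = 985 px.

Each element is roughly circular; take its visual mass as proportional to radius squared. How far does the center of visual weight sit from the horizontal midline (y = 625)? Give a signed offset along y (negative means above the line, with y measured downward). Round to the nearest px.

≈ 104 px

r² weights: foreground mass 102² = 10404, bright area 196² = 38416, highlight region 107² = 11449, dark mass 159² = 25281. Total = 85550.
y: (10404·731 + 38416·674 + 11449·345 + 25281·985) / 85550 = 62349398 / 85550 ≈ 728.81
Difference: 728.81 − 625 ≈ 103.81.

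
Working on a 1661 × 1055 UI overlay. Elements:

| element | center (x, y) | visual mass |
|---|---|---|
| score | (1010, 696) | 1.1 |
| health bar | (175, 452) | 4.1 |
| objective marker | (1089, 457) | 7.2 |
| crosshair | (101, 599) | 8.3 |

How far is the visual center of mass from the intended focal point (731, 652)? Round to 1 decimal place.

Total weight = 1.1 + 4.1 + 7.2 + 8.3 = 20.7.
x-moment: 1.1·1010 + 4.1·175 + 7.2·1089 + 8.3·101 = 10507.6; centroid 10507.6/20.7 ≈ 507.61.
y-moment: 1.1·696 + 4.1·452 + 7.2·457 + 8.3·599 = 10880.9; centroid 10880.9/20.7 ≈ 525.65.
Relative to (731, 652): Δ = (-223.39, -126.35); |Δ| = √(-223.39² + -126.35²) ≈ 256.64.

≈ 256.6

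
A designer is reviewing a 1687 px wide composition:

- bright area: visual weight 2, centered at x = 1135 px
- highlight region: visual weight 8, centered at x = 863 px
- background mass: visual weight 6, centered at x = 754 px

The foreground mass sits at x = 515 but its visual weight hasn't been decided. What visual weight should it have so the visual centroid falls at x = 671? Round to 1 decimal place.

Existing Σw = 16 (2 + 8 + 6); existing moment 2·1135 + 8·863 + 6·754 = 13698.
For the centroid to hit 671: (13698 + w·515) / (16 + w) = 671.
So w = (671·16 − 13698)/(515 − 671) = -2962/-156 ≈ 18.99.

w ≈ 19.0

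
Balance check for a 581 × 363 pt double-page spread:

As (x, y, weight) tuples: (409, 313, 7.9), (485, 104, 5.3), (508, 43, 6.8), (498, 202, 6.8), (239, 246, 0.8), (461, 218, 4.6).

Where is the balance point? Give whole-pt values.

(464, 183)

Weights sum to 7.9 + 5.3 + 6.8 + 6.8 + 0.8 + 4.6 = 32.2.
Σw·x = 14954.2; x̄ = 14954.2/32.2 ≈ 464.42.
y: moment 5889.5 / weight 32.2 ≈ 182.90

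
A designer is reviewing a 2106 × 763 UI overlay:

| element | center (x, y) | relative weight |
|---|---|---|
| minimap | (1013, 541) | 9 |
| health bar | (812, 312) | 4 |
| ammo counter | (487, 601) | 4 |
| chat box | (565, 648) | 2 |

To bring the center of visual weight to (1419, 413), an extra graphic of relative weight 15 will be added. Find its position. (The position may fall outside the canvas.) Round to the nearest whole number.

New total weight: (9 + 4 + 4 + 2) + 15 = 34.
Along x: (15443 + 15·x) / 34 = 1419 (existing moment 9·1013 + 4·812 + 4·487 + 2·565 = 15443) ⇒ x = (48246 − 15443) / 15 ≈ 2186.87.
Along y: (9817 + 15·y) / 34 = 413 (existing moment 9·541 + 4·312 + 4·601 + 2·648 = 9817) ⇒ y = (14042 − 9817) / 15 ≈ 281.67.

(2187, 282)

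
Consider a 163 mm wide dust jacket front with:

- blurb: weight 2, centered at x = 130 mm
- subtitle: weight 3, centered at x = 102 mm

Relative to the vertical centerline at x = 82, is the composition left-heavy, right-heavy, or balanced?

Total weight = 2 + 3 = 5.
x-moment: 2·130 + 3·102 = 566; centroid 566/5 ≈ 113.20.
113.2 vs midline 82 → right-heavy.

right-heavy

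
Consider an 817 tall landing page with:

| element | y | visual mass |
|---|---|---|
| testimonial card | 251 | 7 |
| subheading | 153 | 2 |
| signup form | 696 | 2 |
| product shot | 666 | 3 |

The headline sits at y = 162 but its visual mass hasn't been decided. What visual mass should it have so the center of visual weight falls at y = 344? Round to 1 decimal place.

w ≈ 3.5

Fixed elements: Σw = 7 + 2 + 2 + 3 = 14, Σw·y = 7·251 + 2·153 + 2·696 + 3·666 = 5453.
For the centroid to hit 344: (5453 + w·162) / (14 + w) = 344.
Rearranging, w·(162 − 344) = 344·14 − 5453 = -637, so w ≈ -637/-182 = 3.50.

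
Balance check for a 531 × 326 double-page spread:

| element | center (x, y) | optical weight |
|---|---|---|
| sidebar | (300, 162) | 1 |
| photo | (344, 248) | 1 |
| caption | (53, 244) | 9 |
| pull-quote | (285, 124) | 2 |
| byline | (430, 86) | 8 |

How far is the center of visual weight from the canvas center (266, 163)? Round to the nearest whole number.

≈ 22

Total weight = 1 + 1 + 9 + 2 + 8 = 21.
x: (1·300 + 1·344 + 9·53 + 2·285 + 8·430) / 21 = 5131 / 21 ≈ 244.33
y: (1·162 + 1·248 + 9·244 + 2·124 + 8·86) / 21 = 3542 / 21 ≈ 168.67
From (266, 163): dx = -21.67, dy = 5.67, so the distance is √(dx²+dy²) ≈ 22.40.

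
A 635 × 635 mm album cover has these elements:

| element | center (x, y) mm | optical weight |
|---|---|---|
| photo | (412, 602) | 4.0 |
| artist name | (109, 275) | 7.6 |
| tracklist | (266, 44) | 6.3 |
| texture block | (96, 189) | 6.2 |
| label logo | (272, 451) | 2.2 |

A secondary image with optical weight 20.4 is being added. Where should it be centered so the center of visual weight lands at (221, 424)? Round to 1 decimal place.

With the secondary image, Σw becomes 4.0 + 7.6 + 6.3 + 6.2 + 2.2 + 20.4 = 46.7.
Along x: (5345.8 + 20.4·x) / 46.7 = 221 (existing moment 4.0·412 + 7.6·109 + 6.3·266 + 6.2·96 + 2.2·272 = 5345.8) ⇒ x = (10320.7 − 5345.8) / 20.4 ≈ 243.87.
Along y: (6939.2 + 20.4·y) / 46.7 = 424 (existing moment 4.0·602 + 7.6·275 + 6.3·44 + 6.2·189 + 2.2·451 = 6939.2) ⇒ y = (19800.8 − 6939.2) / 20.4 ≈ 630.47.

(243.9, 630.5)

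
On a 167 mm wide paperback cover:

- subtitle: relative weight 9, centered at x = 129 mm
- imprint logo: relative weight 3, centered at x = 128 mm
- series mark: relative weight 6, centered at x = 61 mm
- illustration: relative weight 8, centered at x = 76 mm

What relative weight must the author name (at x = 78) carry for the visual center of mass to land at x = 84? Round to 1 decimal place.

w ≈ 55.8

Known weights sum to 9 + 3 + 6 + 8 = 26; their moment is 9·129 + 3·128 + 6·61 + 8·76 = 2519.
For the centroid to hit 84: (2519 + w·78) / (26 + w) = 84.
Rearranging, w·(78 − 84) = 84·26 − 2519 = -335, so w ≈ -335/-6 = 55.83.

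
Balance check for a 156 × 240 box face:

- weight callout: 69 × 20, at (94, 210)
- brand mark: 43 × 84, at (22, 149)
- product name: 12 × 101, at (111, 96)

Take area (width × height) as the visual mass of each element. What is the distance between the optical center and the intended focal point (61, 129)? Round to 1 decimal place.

Taking area as weight: weight callout 69·20 = 1380, brand mark 43·84 = 3612, product name 12·101 = 1212. Sum 6204.
x: (1380·94 + 3612·22 + 1212·111) / 6204 = 343716 / 6204 ≈ 55.40
y: (1380·210 + 3612·149 + 1212·96) / 6204 = 944340 / 6204 ≈ 152.21
From (61, 129): dx = -5.60, dy = 23.21, so the distance is √(dx²+dy²) ≈ 23.88.

≈ 23.9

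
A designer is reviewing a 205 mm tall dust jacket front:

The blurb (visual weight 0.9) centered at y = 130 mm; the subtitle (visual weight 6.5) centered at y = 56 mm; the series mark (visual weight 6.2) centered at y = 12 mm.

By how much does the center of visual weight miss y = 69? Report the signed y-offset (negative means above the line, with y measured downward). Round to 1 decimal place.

Total weight = 0.9 + 6.5 + 6.2 = 13.6.
Σw·y = 0.9·130 + 6.5·56 + 6.2·12 = 555.4, so ȳ = 555.4/13.6 ≈ 40.84.
Offset from y = 69: 40.84 − 69 ≈ -28.16.

≈ -28.2 mm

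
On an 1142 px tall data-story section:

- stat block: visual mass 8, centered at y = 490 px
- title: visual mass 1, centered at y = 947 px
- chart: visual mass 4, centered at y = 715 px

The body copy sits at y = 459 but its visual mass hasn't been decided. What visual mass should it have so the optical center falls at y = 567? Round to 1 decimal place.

Known weights sum to 8 + 1 + 4 = 13; their moment is 8·490 + 1·947 + 4·715 = 7727.
For the centroid to hit 567: (7727 + w·459) / (13 + w) = 567.
Rearranging, w·(459 − 567) = 567·13 − 7727 = -356, so w ≈ -356/-108 = 3.30.

w ≈ 3.3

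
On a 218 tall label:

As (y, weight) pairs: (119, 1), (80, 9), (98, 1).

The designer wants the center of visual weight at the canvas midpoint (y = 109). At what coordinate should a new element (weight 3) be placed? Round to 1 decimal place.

y ≈ 196.3

After adding the new element, total weight = 1 + 9 + 1 + 3 = 14.
y: target moment 14×109 = 1526; current 1·119 + 9·80 + 1·98 = 937; the new element supplies 589, so y = 589/3 ≈ 196.33.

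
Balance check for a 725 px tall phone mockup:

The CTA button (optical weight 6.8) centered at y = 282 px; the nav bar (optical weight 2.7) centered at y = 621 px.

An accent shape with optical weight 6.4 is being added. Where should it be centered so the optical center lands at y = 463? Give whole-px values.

y ≈ 589

After adding the accent shape, total weight = 6.8 + 2.7 + 6.4 = 15.9.
y: target moment 15.9×463 = 7361.7; current 6.8·282 + 2.7·621 = 3594.3; the accent shape supplies 3767.4, so y = 3767.4/6.4 ≈ 588.66.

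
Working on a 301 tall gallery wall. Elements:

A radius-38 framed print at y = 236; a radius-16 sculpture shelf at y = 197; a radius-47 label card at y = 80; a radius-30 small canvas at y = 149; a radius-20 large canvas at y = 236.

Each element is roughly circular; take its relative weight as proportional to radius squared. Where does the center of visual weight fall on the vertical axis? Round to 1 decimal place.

Weights ∝ r²: framed print 38² = 1444, sculpture shelf 16² = 256, label card 47² = 2209, small canvas 30² = 900, large canvas 20² = 400; Σw = 5209.
Σw·y = 1444·236 + 256·197 + 2209·80 + 900·149 + 400·236 = 796436, so ȳ = 796436/5209 ≈ 152.90.

y ≈ 152.9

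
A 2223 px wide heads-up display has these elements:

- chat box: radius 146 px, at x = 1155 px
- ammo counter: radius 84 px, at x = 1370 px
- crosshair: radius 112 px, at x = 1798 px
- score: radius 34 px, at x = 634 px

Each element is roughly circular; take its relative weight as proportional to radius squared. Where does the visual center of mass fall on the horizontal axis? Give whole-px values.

Weights ∝ r²: chat box 146² = 21316, ammo counter 84² = 7056, crosshair 112² = 12544, score 34² = 1156; Σw = 42072.
x-moment: 21316·1155 + 7056·1370 + 12544·1798 + 1156·634 = 57573716; centroid 57573716/42072 ≈ 1368.46.

x ≈ 1368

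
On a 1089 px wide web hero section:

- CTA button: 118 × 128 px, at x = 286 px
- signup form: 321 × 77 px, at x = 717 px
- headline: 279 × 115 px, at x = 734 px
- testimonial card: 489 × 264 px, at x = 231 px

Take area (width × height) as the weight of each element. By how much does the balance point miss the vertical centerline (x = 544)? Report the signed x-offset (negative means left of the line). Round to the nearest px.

≈ -169 px

Areas: CTA button 118·128 = 15104, signup form 321·77 = 24717, headline 279·115 = 32085, testimonial card 489·264 = 129096. Total weight = 201002.
x-moment: 15104·286 + 24717·717 + 32085·734 + 129096·231 = 75413399; centroid 75413399/201002 ≈ 375.19.
Against x = 544, that's 375.19 − 544 = -168.81.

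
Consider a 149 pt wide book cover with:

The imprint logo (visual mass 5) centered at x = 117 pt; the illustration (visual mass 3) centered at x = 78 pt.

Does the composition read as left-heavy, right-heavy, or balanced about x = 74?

right-heavy

Σw = 5 + 3 = 8.
x: (5·117 + 3·78) / 8 = 819 / 8 ≈ 102.38
102.4 lies right of the midline 74, so the layout is right-heavy.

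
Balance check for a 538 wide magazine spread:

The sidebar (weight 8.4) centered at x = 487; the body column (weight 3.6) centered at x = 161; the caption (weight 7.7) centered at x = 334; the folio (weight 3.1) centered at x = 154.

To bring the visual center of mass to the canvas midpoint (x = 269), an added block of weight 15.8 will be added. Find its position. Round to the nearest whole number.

With the added block, Σw becomes 8.4 + 3.6 + 7.7 + 3.1 + 15.8 = 38.6.
Along x: (7719.6 + 15.8·x) / 38.6 = 269 (existing moment 8.4·487 + 3.6·161 + 7.7·334 + 3.1·154 = 7719.6) ⇒ x = (10383.4 − 7719.6) / 15.8 ≈ 168.59.

x ≈ 169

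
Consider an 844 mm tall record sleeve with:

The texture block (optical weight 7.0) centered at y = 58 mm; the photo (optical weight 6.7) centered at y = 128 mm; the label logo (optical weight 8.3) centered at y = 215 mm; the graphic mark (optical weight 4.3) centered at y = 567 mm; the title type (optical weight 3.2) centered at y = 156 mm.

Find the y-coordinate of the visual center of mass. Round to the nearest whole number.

Total weight = 7.0 + 6.7 + 8.3 + 4.3 + 3.2 = 29.5.
Σw·y = 7.0·58 + 6.7·128 + 8.3·215 + 4.3·567 + 3.2·156 = 5985.4, so ȳ = 5985.4/29.5 ≈ 202.89.

y ≈ 203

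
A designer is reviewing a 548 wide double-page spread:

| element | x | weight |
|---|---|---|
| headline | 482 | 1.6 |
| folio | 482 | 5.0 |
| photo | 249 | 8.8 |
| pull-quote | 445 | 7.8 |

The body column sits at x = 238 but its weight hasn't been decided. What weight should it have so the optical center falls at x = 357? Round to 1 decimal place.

w ≈ 4.7

Fixed elements: Σw = 1.6 + 5.0 + 8.8 + 7.8 = 23.2, Σw·x = 1.6·482 + 5.0·482 + 8.8·249 + 7.8·445 = 8843.4.
For the centroid to hit 357: (8843.4 + w·238) / (23.2 + w) = 357.
So w = (357·23.2 − 8843.4)/(238 − 357) = -561.0/-119 ≈ 4.71.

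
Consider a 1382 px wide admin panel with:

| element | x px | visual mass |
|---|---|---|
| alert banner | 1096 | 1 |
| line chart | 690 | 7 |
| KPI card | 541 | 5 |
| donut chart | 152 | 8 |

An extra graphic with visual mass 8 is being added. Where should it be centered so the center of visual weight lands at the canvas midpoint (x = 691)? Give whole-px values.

New total weight: (1 + 7 + 5 + 8) + 8 = 29.
x: need Σw·x = 29·691 = 20039. Existing = 1·1096 + 7·690 + 5·541 + 8·152 = 9847. Remainder 10192 / 8 ≈ 1274.00.

x ≈ 1274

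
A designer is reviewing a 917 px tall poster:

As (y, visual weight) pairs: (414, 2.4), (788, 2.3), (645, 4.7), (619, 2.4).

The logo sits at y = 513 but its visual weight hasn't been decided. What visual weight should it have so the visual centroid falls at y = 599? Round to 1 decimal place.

Fixed elements: Σw = 2.4 + 2.3 + 4.7 + 2.4 = 11.8, Σw·y = 2.4·414 + 2.3·788 + 4.7·645 + 2.4·619 = 7323.1.
Balance at y = 599 requires (7323.1 + w·513) / (11.8 + w) = 599.
Rearranging, w·(513 − 599) = 599·11.8 − 7323.1 = -254.9, so w ≈ -254.9/-86 = 2.96.

w ≈ 3.0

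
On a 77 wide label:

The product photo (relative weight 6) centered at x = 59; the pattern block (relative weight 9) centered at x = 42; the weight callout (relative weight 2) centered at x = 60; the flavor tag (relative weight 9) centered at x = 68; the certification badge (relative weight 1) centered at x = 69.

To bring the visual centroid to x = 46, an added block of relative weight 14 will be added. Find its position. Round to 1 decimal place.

x ≈ 25.2

New total weight: (6 + 9 + 2 + 9 + 1) + 14 = 41.
x: need Σw·x = 41·46 = 1886. Existing = 6·59 + 9·42 + 2·60 + 9·68 + 1·69 = 1533. Remainder 353 / 14 ≈ 25.21.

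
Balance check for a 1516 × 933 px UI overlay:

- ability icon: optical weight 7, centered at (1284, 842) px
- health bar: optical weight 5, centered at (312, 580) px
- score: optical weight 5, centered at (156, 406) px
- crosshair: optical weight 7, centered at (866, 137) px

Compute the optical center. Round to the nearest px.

(725, 491)

Σw = 7 + 5 + 5 + 7 = 24.
Σw·x = 7·1284 + 5·312 + 5·156 + 7·866 = 17390, so x̄ = 17390/24 ≈ 724.58.
Σw·y = 7·842 + 5·580 + 5·406 + 7·137 = 11783, so ȳ = 11783/24 ≈ 490.96.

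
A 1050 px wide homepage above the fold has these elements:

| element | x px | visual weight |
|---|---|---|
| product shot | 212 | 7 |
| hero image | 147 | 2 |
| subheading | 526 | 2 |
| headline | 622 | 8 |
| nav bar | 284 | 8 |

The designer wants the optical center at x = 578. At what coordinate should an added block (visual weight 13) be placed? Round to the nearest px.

New total weight: (7 + 2 + 2 + 8 + 8) + 13 = 40.
x: target moment 40×578 = 23120; current 7·212 + 2·147 + 2·526 + 8·622 + 8·284 = 10078; the added block supplies 13042, so x = 13042/13 ≈ 1003.23.

x ≈ 1003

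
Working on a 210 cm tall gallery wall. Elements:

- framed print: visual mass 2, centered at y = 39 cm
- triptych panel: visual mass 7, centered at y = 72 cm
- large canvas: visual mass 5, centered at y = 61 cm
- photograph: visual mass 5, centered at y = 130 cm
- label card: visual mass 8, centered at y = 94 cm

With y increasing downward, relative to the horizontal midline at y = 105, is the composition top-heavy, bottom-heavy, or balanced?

top-heavy

Σw = 2 + 7 + 5 + 5 + 8 = 27.
Σw·y = 2·39 + 7·72 + 5·61 + 5·130 + 8·94 = 2289, so ȳ = 2289/27 ≈ 84.78.
Since 84.8 is above (smaller y than) 105, the composition reads top-heavy.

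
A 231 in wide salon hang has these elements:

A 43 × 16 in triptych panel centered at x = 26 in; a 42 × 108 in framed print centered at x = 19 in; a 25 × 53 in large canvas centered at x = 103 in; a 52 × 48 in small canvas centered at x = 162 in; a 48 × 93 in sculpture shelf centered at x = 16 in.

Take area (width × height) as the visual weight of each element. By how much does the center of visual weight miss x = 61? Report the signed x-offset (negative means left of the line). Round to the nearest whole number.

Areas → weights: triptych panel 43·16 = 688, framed print 42·108 = 4536, large canvas 25·53 = 1325, small canvas 52·48 = 2496, sculpture shelf 48·93 = 4464; Σw = 13509.
x-moment: 688·26 + 4536·19 + 1325·103 + 2496·162 + 4464·16 = 716323; centroid 716323/13509 ≈ 53.03.
Difference: 53.03 − 61 ≈ -7.97.

≈ -8 in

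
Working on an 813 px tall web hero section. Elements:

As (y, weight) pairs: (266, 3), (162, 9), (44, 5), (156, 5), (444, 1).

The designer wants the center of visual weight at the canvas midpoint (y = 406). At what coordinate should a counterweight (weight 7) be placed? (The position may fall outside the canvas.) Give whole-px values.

y ≈ 1211

After adding the counterweight, total weight = 3 + 9 + 5 + 5 + 1 + 7 = 30.
y: need Σw·y = 30·406 = 12180. Existing = 3·266 + 9·162 + 5·44 + 5·156 + 1·444 = 3700. Remainder 8480 / 7 ≈ 1211.43.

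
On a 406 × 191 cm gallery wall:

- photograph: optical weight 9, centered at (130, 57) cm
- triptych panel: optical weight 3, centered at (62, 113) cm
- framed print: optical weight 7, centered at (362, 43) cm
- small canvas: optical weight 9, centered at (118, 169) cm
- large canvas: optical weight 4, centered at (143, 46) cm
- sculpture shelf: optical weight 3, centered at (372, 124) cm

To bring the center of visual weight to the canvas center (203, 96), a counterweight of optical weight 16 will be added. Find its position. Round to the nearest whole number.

(232, 104)

With the counterweight, Σw becomes 9 + 3 + 7 + 9 + 4 + 3 + 16 = 51.
x: target moment 51×203 = 10353; current 9·130 + 3·62 + 7·362 + 9·118 + 4·143 + 3·372 = 6640; the counterweight supplies 3713, so x = 3713/16 ≈ 232.06.
y: target moment 51×96 = 4896; current 9·57 + 3·113 + 7·43 + 9·169 + 4·46 + 3·124 = 3230; the counterweight supplies 1666, so y = 1666/16 ≈ 104.12.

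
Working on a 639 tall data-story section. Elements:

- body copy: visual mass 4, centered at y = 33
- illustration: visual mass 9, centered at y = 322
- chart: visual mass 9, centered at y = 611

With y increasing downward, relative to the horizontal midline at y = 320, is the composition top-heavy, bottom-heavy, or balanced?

bottom-heavy

Σw = 4 + 9 + 9 = 22.
Σw·y = 4·33 + 9·322 + 9·611 = 8529, so ȳ = 8529/22 ≈ 387.68.
Since 387.7 is below (larger y than) 320, the composition reads bottom-heavy.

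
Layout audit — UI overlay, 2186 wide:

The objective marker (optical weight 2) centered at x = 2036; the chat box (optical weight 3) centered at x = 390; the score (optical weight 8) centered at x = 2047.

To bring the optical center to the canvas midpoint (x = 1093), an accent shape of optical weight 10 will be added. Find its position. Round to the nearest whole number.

New total weight: (2 + 3 + 8) + 10 = 23.
x: target moment 23×1093 = 25139; current 2·2036 + 3·390 + 8·2047 = 21618; the accent shape supplies 3521, so x = 3521/10 ≈ 352.10.

x ≈ 352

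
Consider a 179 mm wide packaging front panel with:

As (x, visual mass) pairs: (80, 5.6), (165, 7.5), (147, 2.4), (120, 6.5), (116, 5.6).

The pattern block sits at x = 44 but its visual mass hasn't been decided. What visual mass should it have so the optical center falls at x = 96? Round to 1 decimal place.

w ≈ 15.7

Known weights sum to 5.6 + 7.5 + 2.4 + 6.5 + 5.6 = 27.6; their moment is 5.6·80 + 7.5·165 + 2.4·147 + 6.5·120 + 5.6·116 = 3467.9.
Balance at x = 96 requires (3467.9 + w·44) / (27.6 + w) = 96.
Solving: w = (96·27.6 − 3467.9) / (44 − 96) = -818.3 / -52 ≈ 15.74.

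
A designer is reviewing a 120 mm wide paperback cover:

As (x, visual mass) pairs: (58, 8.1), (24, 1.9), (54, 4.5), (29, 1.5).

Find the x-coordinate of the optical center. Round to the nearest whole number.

Weights sum to 8.1 + 1.9 + 4.5 + 1.5 = 16.0.
x-moment: 8.1·58 + 1.9·24 + 4.5·54 + 1.5·29 = 801.9; centroid 801.9/16.0 ≈ 50.12.

x ≈ 50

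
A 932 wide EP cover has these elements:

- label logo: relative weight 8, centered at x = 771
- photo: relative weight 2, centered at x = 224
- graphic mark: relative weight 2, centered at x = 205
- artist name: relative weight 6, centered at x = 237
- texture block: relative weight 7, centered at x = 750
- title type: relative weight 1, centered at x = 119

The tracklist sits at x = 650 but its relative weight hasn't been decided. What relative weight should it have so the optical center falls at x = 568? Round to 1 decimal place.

w ≈ 11.6

Existing Σw = 26 (8 + 2 + 2 + 6 + 7 + 1); existing moment 8·771 + 2·224 + 2·205 + 6·237 + 7·750 + 1·119 = 13817.
For the centroid to hit 568: (13817 + w·650) / (26 + w) = 568.
So w = (568·26 − 13817)/(650 − 568) = 951/82 ≈ 11.60.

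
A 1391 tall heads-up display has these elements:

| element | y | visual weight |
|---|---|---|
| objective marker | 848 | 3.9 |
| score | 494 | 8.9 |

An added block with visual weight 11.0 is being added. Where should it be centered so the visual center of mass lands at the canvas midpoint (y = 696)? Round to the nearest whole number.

y ≈ 806

After adding the added block, total weight = 3.9 + 8.9 + 11.0 = 23.8.
y: target moment 23.8×696 = 16564.8; current 3.9·848 + 8.9·494 = 7703.8; the added block supplies 8861.0, so y = 8861.0/11.0 ≈ 805.55.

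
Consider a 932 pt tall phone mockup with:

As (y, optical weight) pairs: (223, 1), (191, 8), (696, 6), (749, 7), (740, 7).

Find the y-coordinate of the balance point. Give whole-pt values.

y ≈ 564

Σw = 1 + 8 + 6 + 7 + 7 = 29.
Σw·y = 1·223 + 8·191 + 6·696 + 7·749 + 7·740 = 16350, so ȳ = 16350/29 ≈ 563.79.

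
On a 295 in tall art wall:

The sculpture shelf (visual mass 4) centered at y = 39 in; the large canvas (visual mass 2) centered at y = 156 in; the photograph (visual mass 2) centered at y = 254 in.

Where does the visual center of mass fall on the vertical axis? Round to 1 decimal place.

Σw = 4 + 2 + 2 = 8.
y-moment: 4·39 + 2·156 + 2·254 = 976; centroid 976/8 ≈ 122.00.

y ≈ 122.0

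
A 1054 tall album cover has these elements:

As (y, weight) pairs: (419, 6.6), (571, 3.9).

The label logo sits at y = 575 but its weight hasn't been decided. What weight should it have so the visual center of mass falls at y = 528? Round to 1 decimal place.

Known weights sum to 6.6 + 3.9 = 10.5; their moment is 6.6·419 + 3.9·571 = 4992.3.
Set Σw·y/Σw = 528: (4992.3 + 575w) = 528·(10.5 + w).
So w = (528·10.5 − 4992.3)/(575 − 528) = 551.7/47 ≈ 11.74.

w ≈ 11.7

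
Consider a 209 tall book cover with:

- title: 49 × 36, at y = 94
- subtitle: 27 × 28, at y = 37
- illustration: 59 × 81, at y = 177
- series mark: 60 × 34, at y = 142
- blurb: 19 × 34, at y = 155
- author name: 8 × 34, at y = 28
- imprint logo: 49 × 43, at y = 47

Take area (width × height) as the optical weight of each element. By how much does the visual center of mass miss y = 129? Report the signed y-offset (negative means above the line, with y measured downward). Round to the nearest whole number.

Areas → weights: title 49·36 = 1764, subtitle 27·28 = 756, illustration 59·81 = 4779, series mark 60·34 = 2040, blurb 19·34 = 646, author name 8·34 = 272, imprint logo 49·43 = 2107; Σw = 12364.
Σw·y = 1764·94 + 756·37 + 4779·177 + 2040·142 + 646·155 + 272·28 + 2107·47 = 1536126, so ȳ = 1536126/12364 ≈ 124.24.
Against y = 129, that's 124.24 − 129 = -4.76.

≈ -5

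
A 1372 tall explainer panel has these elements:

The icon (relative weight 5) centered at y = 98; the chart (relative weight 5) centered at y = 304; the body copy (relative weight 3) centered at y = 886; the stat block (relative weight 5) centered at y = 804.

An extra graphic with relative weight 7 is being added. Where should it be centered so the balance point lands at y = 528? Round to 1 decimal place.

y ≈ 644.6

With the extra graphic, Σw becomes 5 + 5 + 3 + 5 + 7 = 25.
y: target moment 25×528 = 13200; current 5·98 + 5·304 + 3·886 + 5·804 = 8688; the extra graphic supplies 4512, so y = 4512/7 ≈ 644.57.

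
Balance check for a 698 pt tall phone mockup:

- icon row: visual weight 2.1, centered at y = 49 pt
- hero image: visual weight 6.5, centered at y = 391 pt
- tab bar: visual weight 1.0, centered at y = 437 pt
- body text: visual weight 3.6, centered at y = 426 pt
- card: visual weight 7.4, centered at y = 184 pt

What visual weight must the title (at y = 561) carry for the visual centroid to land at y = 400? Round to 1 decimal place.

w ≈ 14.1

Fixed elements: Σw = 2.1 + 6.5 + 1.0 + 3.6 + 7.4 = 20.6, Σw·y = 2.1·49 + 6.5·391 + 1.0·437 + 3.6·426 + 7.4·184 = 5976.6.
Set Σw·y/Σw = 400: (5976.6 + 561w) = 400·(20.6 + w).
Rearranging, w·(561 − 400) = 400·20.6 − 5976.6 = 2263.4, so w ≈ 2263.4/161 = 14.06.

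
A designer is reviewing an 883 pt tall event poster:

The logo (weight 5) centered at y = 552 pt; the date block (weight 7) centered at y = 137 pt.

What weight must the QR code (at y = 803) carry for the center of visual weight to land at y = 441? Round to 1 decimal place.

w ≈ 4.3

Known weights sum to 5 + 7 = 12; their moment is 5·552 + 7·137 = 3719.
Balance at y = 441 requires (3719 + w·803) / (12 + w) = 441.
Solving: w = (441·12 − 3719) / (803 − 441) = 1573 / 362 ≈ 4.35.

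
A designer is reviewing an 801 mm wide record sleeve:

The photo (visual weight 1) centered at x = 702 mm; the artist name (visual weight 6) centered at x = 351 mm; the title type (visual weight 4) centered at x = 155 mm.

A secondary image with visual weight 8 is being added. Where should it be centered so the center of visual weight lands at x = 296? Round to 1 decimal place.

With the secondary image, Σw becomes 1 + 6 + 4 + 8 = 19.
x: need Σw·x = 19·296 = 5624. Existing = 1·702 + 6·351 + 4·155 = 3428. Remainder 2196 / 8 ≈ 274.50.

x ≈ 274.5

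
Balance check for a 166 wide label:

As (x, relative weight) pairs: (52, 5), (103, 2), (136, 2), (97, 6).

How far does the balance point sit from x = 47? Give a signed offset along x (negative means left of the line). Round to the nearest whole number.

Weights sum to 5 + 2 + 2 + 6 = 15.
x: (5·52 + 2·103 + 2·136 + 6·97) / 15 = 1320 / 15 ≈ 88.00
Offset from x = 47: 88.00 − 47 ≈ 41.00.

≈ 41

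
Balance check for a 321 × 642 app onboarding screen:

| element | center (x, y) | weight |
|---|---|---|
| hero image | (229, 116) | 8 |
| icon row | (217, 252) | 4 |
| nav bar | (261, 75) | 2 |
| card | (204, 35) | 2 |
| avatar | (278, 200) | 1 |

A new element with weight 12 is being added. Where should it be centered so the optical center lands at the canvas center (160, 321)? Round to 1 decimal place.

With the new element, Σw becomes 8 + 4 + 2 + 2 + 1 + 12 = 29.
x: target moment 29×160 = 4640; current 8·229 + 4·217 + 2·261 + 2·204 + 1·278 = 3908; the new element supplies 732, so x = 732/12 ≈ 61.00.
y: target moment 29×321 = 9309; current 8·116 + 4·252 + 2·75 + 2·35 + 1·200 = 2356; the new element supplies 6953, so y = 6953/12 ≈ 579.42.

(61.0, 579.4)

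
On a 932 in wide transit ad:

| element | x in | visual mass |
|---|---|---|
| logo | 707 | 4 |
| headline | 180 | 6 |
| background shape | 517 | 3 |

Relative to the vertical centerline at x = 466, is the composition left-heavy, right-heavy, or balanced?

Total weight = 4 + 6 + 3 = 13.
Σw·x = 4·707 + 6·180 + 3·517 = 5459, so x̄ = 5459/13 ≈ 419.92.
419.9 lies left of the midline 466, so the layout is left-heavy.

left-heavy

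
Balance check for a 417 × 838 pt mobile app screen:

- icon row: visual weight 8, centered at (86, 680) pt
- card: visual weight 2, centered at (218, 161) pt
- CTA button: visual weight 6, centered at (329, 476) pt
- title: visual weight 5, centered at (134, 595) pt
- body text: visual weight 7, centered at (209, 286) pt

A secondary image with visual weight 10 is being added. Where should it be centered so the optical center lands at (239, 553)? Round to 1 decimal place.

New total weight: (8 + 2 + 6 + 5 + 7) + 10 = 38.
x: need Σw·x = 38·239 = 9082. Existing = 8·86 + 2·218 + 6·329 + 5·134 + 7·209 = 5231. Remainder 3851 / 10 ≈ 385.10.
y: need Σw·y = 38·553 = 21014. Existing = 8·680 + 2·161 + 6·476 + 5·595 + 7·286 = 13595. Remainder 7419 / 10 ≈ 741.90.

(385.1, 741.9)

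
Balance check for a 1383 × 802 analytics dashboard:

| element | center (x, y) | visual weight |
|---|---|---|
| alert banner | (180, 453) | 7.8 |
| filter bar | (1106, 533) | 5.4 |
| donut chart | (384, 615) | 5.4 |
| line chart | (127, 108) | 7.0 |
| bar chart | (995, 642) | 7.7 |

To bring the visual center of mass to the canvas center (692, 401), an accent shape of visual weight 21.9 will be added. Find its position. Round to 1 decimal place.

(922.3, 306.1)

With the accent shape, Σw becomes 7.8 + 5.4 + 5.4 + 7.0 + 7.7 + 21.9 = 55.2.
x: need Σw·x = 55.2·692 = 38198.4. Existing = 7.8·180 + 5.4·1106 + 5.4·384 + 7.0·127 + 7.7·995 = 18000.5. Remainder 20197.9 / 21.9 ≈ 922.28.
y: need Σw·y = 55.2·401 = 22135.2. Existing = 7.8·453 + 5.4·533 + 5.4·615 + 7.0·108 + 7.7·642 = 15432.0. Remainder 6703.2 / 21.9 ≈ 306.08.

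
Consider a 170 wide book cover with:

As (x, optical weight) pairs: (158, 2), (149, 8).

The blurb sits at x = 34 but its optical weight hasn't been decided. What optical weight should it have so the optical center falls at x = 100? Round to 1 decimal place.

w ≈ 7.7

Fixed elements: Σw = 2 + 8 = 10, Σw·x = 2·158 + 8·149 = 1508.
For the centroid to hit 100: (1508 + w·34) / (10 + w) = 100.
So w = (100·10 − 1508)/(34 − 100) = -508/-66 ≈ 7.70.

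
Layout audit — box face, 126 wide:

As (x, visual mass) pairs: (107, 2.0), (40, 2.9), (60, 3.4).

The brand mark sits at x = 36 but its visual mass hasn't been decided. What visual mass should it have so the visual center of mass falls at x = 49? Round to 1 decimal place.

Known weights sum to 2.0 + 2.9 + 3.4 = 8.3; their moment is 2.0·107 + 2.9·40 + 3.4·60 = 534.0.
Balance at x = 49 requires (534.0 + w·36) / (8.3 + w) = 49.
So w = (49·8.3 − 534.0)/(36 − 49) = -127.3/-13 ≈ 9.79.

w ≈ 9.8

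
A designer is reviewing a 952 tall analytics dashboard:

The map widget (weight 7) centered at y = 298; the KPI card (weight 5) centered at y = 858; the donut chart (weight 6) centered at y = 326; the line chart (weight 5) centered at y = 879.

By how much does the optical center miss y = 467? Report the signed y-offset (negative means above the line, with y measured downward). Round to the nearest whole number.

Weights sum to 7 + 5 + 6 + 5 = 23.
Σw·y = 7·298 + 5·858 + 6·326 + 5·879 = 12727, so ȳ = 12727/23 ≈ 553.35.
Offset from y = 467: 553.35 − 467 ≈ 86.35.

≈ 86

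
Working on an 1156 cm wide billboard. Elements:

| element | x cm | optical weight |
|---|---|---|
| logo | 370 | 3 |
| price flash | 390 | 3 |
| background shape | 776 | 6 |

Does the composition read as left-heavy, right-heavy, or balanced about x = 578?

Σw = 3 + 3 + 6 = 12.
x-moment: 3·370 + 3·390 + 6·776 = 6936; centroid 6936/12 ≈ 578.00.
That equals the midline 578 — balanced.

balanced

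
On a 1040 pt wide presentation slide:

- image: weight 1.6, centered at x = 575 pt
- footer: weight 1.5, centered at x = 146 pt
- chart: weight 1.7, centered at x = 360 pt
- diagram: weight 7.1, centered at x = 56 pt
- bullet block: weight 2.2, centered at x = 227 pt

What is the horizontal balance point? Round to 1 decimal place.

Weights sum to 1.6 + 1.5 + 1.7 + 7.1 + 2.2 = 14.1.
x-moment: 1.6·575 + 1.5·146 + 1.7·360 + 7.1·56 + 2.2·227 = 2648.0; centroid 2648.0/14.1 ≈ 187.80.

x ≈ 187.8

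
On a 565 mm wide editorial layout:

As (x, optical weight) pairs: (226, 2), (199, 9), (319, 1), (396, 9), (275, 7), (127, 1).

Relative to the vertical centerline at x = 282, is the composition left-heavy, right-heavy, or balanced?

balanced

Total weight = 2 + 9 + 1 + 9 + 7 + 1 = 29.
x: moment 8178 / weight 29 ≈ 282.00
The centroid 282.00 matches the midline at 282, so the layout is balanced.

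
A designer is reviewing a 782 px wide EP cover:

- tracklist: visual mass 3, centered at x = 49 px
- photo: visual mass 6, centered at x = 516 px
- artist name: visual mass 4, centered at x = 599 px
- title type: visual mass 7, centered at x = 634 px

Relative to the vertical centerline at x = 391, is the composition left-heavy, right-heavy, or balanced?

right-heavy

Weights sum to 3 + 6 + 4 + 7 = 20.
Σw·x = 3·49 + 6·516 + 4·599 + 7·634 = 10077, so x̄ = 10077/20 ≈ 503.85.
503.9 lies right of the midline 391, so the layout is right-heavy.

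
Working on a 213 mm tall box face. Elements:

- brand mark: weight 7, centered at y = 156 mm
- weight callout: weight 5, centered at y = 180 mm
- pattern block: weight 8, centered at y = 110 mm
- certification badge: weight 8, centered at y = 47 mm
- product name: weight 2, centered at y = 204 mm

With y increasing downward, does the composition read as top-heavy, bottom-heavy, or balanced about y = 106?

bottom-heavy

Weights sum to 7 + 5 + 8 + 8 + 2 = 30.
y-moment: 7·156 + 5·180 + 8·110 + 8·47 + 2·204 = 3656; centroid 3656/30 ≈ 121.87.
121.9 vs midline 106 → bottom-heavy.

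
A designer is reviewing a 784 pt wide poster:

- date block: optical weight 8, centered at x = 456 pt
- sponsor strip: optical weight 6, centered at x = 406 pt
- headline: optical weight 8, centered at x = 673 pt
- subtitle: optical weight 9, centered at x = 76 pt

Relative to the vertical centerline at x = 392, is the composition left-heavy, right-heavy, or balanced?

balanced

Σw = 8 + 6 + 8 + 9 = 31.
x: (8·456 + 6·406 + 8·673 + 9·76) / 31 = 12152 / 31 ≈ 392.00
That equals the midline 392 — balanced.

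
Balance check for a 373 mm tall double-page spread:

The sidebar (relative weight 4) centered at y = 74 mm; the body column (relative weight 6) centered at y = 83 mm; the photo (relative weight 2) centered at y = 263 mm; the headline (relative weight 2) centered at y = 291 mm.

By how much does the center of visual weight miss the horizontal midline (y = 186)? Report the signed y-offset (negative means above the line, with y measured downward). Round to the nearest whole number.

≈ -50 mm

Total weight = 4 + 6 + 2 + 2 = 14.
Σw·y = 4·74 + 6·83 + 2·263 + 2·291 = 1902, so ȳ = 1902/14 ≈ 135.86.
Offset from y = 186: 135.86 − 186 ≈ -50.14.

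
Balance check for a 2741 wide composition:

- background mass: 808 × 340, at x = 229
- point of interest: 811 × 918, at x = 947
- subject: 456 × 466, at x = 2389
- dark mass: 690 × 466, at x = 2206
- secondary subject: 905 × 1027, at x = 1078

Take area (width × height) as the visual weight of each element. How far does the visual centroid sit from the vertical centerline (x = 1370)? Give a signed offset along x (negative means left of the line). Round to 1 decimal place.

Areas → weights: background mass 808·340 = 274720, point of interest 811·918 = 744498, subject 456·466 = 212496, dark mass 690·466 = 321540, secondary subject 905·1027 = 929435; Σw = 2482689.
x-moment: 274720·229 + 744498·947 + 212496·2389 + 321540·2206 + 929435·1078 = 2986851600; centroid 2986851600/2482689 ≈ 1203.07.
Difference: 1203.07 − 1370 ≈ -166.93.

≈ -166.9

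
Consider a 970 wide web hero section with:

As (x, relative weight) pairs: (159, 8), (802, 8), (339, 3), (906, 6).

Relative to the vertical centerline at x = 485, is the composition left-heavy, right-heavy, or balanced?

right-heavy

Total weight = 8 + 8 + 3 + 6 = 25.
x: (8·159 + 8·802 + 3·339 + 6·906) / 25 = 14141 / 25 ≈ 565.64
565.6 lies right of the midline 485, so the layout is right-heavy.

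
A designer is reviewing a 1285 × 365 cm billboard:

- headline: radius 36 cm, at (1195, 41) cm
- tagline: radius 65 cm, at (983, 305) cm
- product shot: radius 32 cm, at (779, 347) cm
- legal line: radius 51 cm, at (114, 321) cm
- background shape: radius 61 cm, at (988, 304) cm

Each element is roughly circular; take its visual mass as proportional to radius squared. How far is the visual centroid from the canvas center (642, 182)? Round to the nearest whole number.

≈ 200 cm

Weights ∝ r²: headline 36² = 1296, tagline 65² = 4225, product shot 32² = 1024, legal line 51² = 2601, background shape 61² = 3721; Σw = 12867.
x-moment: 1296·1195 + 4225·983 + 1024·779 + 2601·114 + 3721·988 = 10472453; centroid 10472453/12867 ≈ 813.90.
y-moment: 1296·41 + 4225·305 + 1024·347 + 2601·321 + 3721·304 = 3663194; centroid 3663194/12867 ≈ 284.70.
From (642, 182): dx = 171.90, dy = 102.70, so the distance is √(dx²+dy²) ≈ 200.24.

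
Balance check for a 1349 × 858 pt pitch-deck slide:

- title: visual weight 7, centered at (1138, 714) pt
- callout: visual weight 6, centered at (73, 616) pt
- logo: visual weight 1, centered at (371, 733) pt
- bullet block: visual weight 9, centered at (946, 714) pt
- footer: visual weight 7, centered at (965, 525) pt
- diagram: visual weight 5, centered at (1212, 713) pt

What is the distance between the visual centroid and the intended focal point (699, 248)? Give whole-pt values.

≈ 442 pt

Total weight = 7 + 6 + 1 + 9 + 7 + 5 = 35.
Σw·x = 30104; x̄ = 30104/35 ≈ 860.11.
y: moment 23093 / weight 35 ≈ 659.80
From (699, 248): dx = 161.11, dy = 411.80, so the distance is √(dx²+dy²) ≈ 442.20.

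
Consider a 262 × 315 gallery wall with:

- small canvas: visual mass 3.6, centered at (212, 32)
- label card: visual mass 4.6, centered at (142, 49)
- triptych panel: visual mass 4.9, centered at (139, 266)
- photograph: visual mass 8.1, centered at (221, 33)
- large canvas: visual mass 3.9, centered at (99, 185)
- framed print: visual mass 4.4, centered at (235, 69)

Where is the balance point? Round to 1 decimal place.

(179.9, 99.5)

Σw = 3.6 + 4.6 + 4.9 + 8.1 + 3.9 + 4.4 = 29.5.
x: (3.6·212 + 4.6·142 + 4.9·139 + 8.1·221 + 3.9·99 + 4.4·235) / 29.5 = 5307.7 / 29.5 ≈ 179.92
y: (3.6·32 + 4.6·49 + 4.9·266 + 8.1·33 + 3.9·185 + 4.4·69) / 29.5 = 2936.4 / 29.5 ≈ 99.54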